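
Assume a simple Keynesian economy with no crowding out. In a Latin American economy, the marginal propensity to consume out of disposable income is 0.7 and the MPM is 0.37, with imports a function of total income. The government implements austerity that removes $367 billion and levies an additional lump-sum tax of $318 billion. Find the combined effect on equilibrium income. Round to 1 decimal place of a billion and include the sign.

Expenditure multiplier = 1/(1 − c + m) = 1/(1 − 0.7 + 0.37) = 1/0.67 ≈ 1.493.
ΔG contributes k·ΔG = (−$367 billion) / 0.67 ≈ −$547.8 billion.
ΔT of +$318 billion changes first-round spending by −c·ΔT = −$222.6 billion, contributing k·(−c·ΔT) = (−$222.6 billion) / 0.67 ≈ −$332.2 billion.
Net ΔY = k(ΔG − c·ΔT) = (−$589.6 billion) / 0.67 = −$880 billion.

−$880.0 billion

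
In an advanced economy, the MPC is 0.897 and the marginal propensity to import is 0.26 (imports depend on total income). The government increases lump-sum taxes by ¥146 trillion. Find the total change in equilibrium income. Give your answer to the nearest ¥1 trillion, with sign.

A lump-sum tax change of +¥146 trillion shifts disposable income by −¥146 trillion; first-round consumption changes by −c × ΔT = −0.897 × (+¥146 trillion) = −¥130.962 trillion.
Expenditure multiplier = 1/(1 − c + m) = 1/(1 − 0.897 + 0.26) = 1/0.363 ≈ 2.755.
The tax multiplier is −c × k ≈ −2.471, so ΔY = k × (−c·ΔT) = (−¥130.962 trillion) / 0.363 ≈ −¥361 trillion.

−¥361 trillion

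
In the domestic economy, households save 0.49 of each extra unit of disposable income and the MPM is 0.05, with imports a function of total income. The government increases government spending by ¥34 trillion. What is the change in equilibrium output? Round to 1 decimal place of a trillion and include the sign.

MPC = 1 − MPS = 1 − 0.49 = 0.51.
Government-spending multiplier = 1/(1 − c + m) = 1/(1 − 0.51 + 0.05) = 1/0.54 ≈ 1.852.
ΔY = k × ΔG = (+¥34 trillion) / 0.54 ≈ +¥63 trillion.

+¥63.0 trillion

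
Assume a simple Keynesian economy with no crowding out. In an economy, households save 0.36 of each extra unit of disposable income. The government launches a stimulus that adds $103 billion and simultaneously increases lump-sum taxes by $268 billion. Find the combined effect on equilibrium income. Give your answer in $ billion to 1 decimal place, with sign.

MPC = 1 − MPS = 1 − 0.36 = 0.64.
Expenditure multiplier = 1/(1 − MPC) = 1/(1 − 0.64) = 1/0.36 ≈ 2.778.
ΔG contributes k·ΔG = (+$103 billion) / 0.36 ≈ +$286.1 billion.
ΔT of +$268 billion changes first-round spending by −c·ΔT = −$171.52 billion, contributing k·(−c·ΔT) = (−$171.52 billion) / 0.36 ≈ −$476.4 billion.
Net ΔY = k(ΔG − c·ΔT) = (−$68.52 billion) / 0.36 ≈ −$190.3 billion.

−$190.3 billion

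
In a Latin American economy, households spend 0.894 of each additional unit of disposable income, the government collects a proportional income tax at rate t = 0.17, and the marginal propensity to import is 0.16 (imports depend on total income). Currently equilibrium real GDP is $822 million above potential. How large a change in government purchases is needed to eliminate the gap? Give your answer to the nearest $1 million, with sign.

−$344 million

Spending multiplier = 1/(1 − c(1−t) + m) = 1/(1 − 0.894×0.83 + 0.16) = 1/0.41798 ≈ 2.392.
Need ΔY = −$822 million, so ΔG = ΔY/k = (−$822 million) × 0.41798 ≈ −$344 million.
The government should cut government purchases by $344 million.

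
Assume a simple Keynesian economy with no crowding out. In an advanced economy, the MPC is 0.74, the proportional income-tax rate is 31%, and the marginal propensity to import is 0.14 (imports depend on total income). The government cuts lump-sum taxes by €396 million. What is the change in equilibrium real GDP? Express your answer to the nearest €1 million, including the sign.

+€466 million

A lump-sum tax change of −€396 million shifts disposable income by +€396 million; first-round consumption changes by −c × ΔT = −0.74 × (−€396 million) = +€293.04 million.
Expenditure multiplier = 1/(1 − c(1−t) + m) = 1/(1 − 0.74×0.69 + 0.14) = 1/0.6294 ≈ 1.589.
The tax multiplier is −c × k ≈ −1.176, so ΔY = k × (−c·ΔT) = (+€293.04 million) / 0.6294 ≈ +€466 million.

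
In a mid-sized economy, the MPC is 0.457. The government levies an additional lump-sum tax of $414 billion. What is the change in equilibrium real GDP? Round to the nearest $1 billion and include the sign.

A lump-sum tax change of +$414 billion shifts disposable income by −$414 billion; first-round consumption changes by −c × ΔT = −0.457 × (+$414 billion) = −$189.198 billion.
Expenditure multiplier = 1/(1 − MPC) = 1/(1 − 0.457) = 1/0.543 ≈ 1.842.
The tax multiplier is −c × k ≈ −0.842, so ΔY = k × (−c·ΔT) = (−$189.198 billion) / 0.543 ≈ −$348 billion.

−$348 billion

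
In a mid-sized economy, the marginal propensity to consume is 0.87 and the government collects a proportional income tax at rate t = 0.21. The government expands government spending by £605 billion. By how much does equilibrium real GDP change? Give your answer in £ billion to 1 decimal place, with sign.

Spending multiplier = 1/(1 − c(1−t)) = 1/(1 − 0.87×0.79) = 1/0.3127 ≈ 3.198.
ΔY = k × ΔG = (+£605 billion) / 0.3127 ≈ +£1,934.8 billion.

+£1,934.8 billion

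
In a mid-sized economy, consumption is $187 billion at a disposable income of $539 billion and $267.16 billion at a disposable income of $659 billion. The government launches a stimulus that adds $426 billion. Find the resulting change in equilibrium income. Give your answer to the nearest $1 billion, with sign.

+$1,283 billion

MPC = ΔC/ΔYd = (267.16 − 187)/(659 − 539) = 80.16/120 = 0.668.
Government-spending multiplier = 1/(1 − MPC) = 1/(1 − 0.668) = 1/0.332 ≈ 3.012.
ΔY = k × ΔG = (+$426 billion) / 0.332 ≈ +$1,283 billion.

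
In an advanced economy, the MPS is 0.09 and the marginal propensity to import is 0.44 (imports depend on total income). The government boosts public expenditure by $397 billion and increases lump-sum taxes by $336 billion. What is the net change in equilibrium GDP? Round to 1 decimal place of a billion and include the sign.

MPC = 1 − MPS = 1 − 0.09 = 0.91.
Expenditure multiplier = 1/(1 − c + m) = 1/(1 − 0.91 + 0.44) = 1/0.53 ≈ 1.887.
ΔG contributes k·ΔG = (+$397 billion) / 0.53 ≈ +$749.1 billion.
ΔT of +$336 billion changes first-round spending by −c·ΔT = −$305.76 billion, contributing k·(−c·ΔT) = (−$305.76 billion) / 0.53 ≈ −$576.9 billion.
Net ΔY = k(ΔG − c·ΔT) = (+$91.24 billion) / 0.53 ≈ +$172.2 billion.

+$172.2 billion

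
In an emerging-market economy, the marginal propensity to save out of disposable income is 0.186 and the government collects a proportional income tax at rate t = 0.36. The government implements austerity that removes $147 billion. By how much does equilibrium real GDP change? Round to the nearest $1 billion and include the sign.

−$307 billion

MPC = 1 − MPS = 1 − 0.186 = 0.814.
Expenditure multiplier = 1/(1 − c(1−t)) = 1/(1 − 0.814×0.64) = 1/0.47904 ≈ 2.088.
ΔY = k × ΔG = (−$147 billion) / 0.47904 ≈ −$307 billion.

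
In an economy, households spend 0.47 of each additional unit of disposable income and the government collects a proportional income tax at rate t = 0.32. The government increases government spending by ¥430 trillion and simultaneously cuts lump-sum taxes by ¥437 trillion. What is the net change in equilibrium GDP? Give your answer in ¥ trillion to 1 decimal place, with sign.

Expenditure multiplier = 1/(1 − c(1−t)) = 1/(1 − 0.47×0.68) = 1/0.6804 ≈ 1.47.
ΔG contributes k·ΔG = (+¥430 trillion) / 0.6804 ≈ +¥632 trillion.
ΔT of −¥437 trillion changes first-round spending by −c·ΔT = +¥205.39 trillion, contributing k·(−c·ΔT) = (+¥205.39 trillion) / 0.6804 ≈ +¥301.9 trillion.
Net ΔY = k(ΔG − c·ΔT) = (+¥635.39 trillion) / 0.6804 ≈ +¥933.8 trillion.

+¥933.8 trillion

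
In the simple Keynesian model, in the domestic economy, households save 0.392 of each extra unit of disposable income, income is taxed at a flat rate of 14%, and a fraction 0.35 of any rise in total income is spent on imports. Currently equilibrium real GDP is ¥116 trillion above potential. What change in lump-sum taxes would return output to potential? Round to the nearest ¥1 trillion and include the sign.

+¥158 trillion

MPC = 1 − MPS = 1 − 0.392 = 0.608.
Spending multiplier = 1/(1 − c(1−t) + m) = 1/(1 − 0.608×0.86 + 0.35) = 1/0.82712 ≈ 1.209.
Tax multiplier = −c·k = −0.608/0.82712 ≈ −0.735. Need ΔY = −¥116 trillion, so ΔT = ΔY/(−c·k) = −(−¥116 trillion) × 0.82712 / 0.608 ≈ +¥158 trillion.
The government should raise lump-sum taxes by ¥158 trillion.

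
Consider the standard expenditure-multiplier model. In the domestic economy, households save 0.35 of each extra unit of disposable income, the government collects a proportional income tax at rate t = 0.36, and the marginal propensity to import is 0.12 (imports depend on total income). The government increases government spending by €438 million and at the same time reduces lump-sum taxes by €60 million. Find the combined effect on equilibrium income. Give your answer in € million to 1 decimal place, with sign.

MPC = 1 − MPS = 1 − 0.35 = 0.65.
Expenditure multiplier = 1/(1 − c(1−t) + m) = 1/(1 − 0.65×0.64 + 0.12) = 1/0.704 ≈ 1.42.
ΔG contributes k·ΔG = (+€438 million) / 0.704 ≈ +€622.2 million.
ΔT of −€60 million changes first-round spending by −c·ΔT = +€39 million, contributing k·(−c·ΔT) = (+€39 million) / 0.704 ≈ +€55.4 million.
Net ΔY = k(ΔG − c·ΔT) = (+€477 million) / 0.704 ≈ +€677.6 million.

+€677.6 million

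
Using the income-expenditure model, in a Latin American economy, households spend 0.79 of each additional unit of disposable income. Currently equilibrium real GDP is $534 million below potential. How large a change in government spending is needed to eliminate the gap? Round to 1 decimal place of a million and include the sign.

+$112.1 million

Spending multiplier = 1/(1 − MPC) = 1/(1 − 0.79) = 1/0.21 ≈ 4.762.
Need ΔY = +$534 million, so ΔG = ΔY/k = (+$534 million) × 0.21 ≈ +$112.1 million.
The government should increase government spending by $112.1 million.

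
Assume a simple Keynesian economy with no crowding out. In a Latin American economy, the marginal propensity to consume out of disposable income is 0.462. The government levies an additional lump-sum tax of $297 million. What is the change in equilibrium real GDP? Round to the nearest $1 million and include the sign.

−$255 million

A lump-sum tax change of +$297 million shifts disposable income by −$297 million; first-round consumption changes by −c × ΔT = −0.462 × (+$297 million) = −$137.214 million.
Expenditure multiplier = 1/(1 − MPC) = 1/(1 − 0.462) = 1/0.538 ≈ 1.859.
The tax multiplier is −c × k ≈ −0.859, so ΔY = k × (−c·ΔT) = (−$137.214 million) / 0.538 ≈ −$255 million.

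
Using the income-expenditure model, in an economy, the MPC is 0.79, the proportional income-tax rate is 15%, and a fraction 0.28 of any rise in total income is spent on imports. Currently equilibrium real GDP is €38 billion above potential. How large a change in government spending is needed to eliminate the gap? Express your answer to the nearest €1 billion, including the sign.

Spending multiplier = 1/(1 − c(1−t) + m) = 1/(1 − 0.79×0.85 + 0.28) = 1/0.6085 ≈ 1.643.
Need ΔY = −€38 billion, so ΔG = ΔY/k = (−€38 billion) × 0.6085 ≈ −€23 billion.
The government should cut government spending by €23 billion.

−€23 billion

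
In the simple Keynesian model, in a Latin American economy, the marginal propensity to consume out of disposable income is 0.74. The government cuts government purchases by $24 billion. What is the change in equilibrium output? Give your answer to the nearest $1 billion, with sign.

Spending multiplier = 1/(1 − MPC) = 1/(1 − 0.74) = 1/0.26 ≈ 3.846.
ΔY = k × ΔG = (−$24 billion) / 0.26 ≈ −$92 billion.

−$92 billion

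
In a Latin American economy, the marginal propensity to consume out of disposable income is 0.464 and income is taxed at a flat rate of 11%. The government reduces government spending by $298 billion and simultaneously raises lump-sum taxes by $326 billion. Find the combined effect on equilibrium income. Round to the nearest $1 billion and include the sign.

Expenditure multiplier = 1/(1 − c(1−t)) = 1/(1 − 0.464×0.89) = 1/0.58704 ≈ 1.703.
ΔG contributes k·ΔG = (−$298 billion) / 0.58704 ≈ −$507.6 billion.
ΔT of +$326 billion changes first-round spending by −c·ΔT = −$151.264 billion, contributing k·(−c·ΔT) = (−$151.264 billion) / 0.58704 ≈ −$257.7 billion.
Net ΔY = k(ΔG − c·ΔT) = (−$449.264 billion) / 0.58704 ≈ −$765 billion.

−$765 billion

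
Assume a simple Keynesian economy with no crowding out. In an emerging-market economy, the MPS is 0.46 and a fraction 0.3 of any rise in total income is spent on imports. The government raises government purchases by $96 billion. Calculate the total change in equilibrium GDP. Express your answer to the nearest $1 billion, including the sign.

MPC = 1 − MPS = 1 − 0.46 = 0.54.
Spending multiplier = 1/(1 − c + m) = 1/(1 − 0.54 + 0.3) = 1/0.76 ≈ 1.316.
ΔY = k × ΔG = (+$96 billion) / 0.76 ≈ +$126 billion.

+$126 billion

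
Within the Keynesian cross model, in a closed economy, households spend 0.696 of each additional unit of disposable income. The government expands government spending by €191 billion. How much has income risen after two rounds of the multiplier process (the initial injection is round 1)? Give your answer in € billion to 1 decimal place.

Round 1 adds ΔG = €191 billion; each later round is MPC = 0.696 times the previous.
After 2 rounds: 191 + 132.936 = ΔG·(1 − c^2)/(1 − c) = 191 × (1 − 0.484416)/0.304 ≈ €323.9 billion.

€323.9 billion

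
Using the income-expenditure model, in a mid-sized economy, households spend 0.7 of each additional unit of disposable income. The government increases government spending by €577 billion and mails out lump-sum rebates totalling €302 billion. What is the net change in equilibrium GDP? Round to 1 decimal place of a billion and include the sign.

Expenditure multiplier = 1/(1 − MPC) = 1/(1 − 0.7) = 1/0.3 ≈ 3.333.
ΔG contributes k·ΔG = (+€577 billion) / 0.3 ≈ +€1,923.3 billion.
ΔT of −€302 billion changes first-round spending by −c·ΔT = +€211.4 billion, contributing k·(−c·ΔT) = (+€211.4 billion) / 0.3 ≈ +€704.7 billion.
Net ΔY = k(ΔG − c·ΔT) = (+€788.4 billion) / 0.3 = +€2,628 billion.

+€2,628.0 billion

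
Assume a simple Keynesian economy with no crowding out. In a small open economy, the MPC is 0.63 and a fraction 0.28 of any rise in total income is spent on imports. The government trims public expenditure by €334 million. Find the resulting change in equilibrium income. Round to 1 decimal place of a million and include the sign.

Spending multiplier = 1/(1 − c + m) = 1/(1 − 0.63 + 0.28) = 1/0.65 ≈ 1.538.
ΔY = k × ΔG = (−€334 million) / 0.65 ≈ −€513.8 million.

−€513.8 million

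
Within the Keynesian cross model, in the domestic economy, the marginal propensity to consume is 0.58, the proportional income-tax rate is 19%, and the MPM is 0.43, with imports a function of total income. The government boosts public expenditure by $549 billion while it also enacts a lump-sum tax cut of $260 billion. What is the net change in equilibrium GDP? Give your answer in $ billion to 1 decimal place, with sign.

Expenditure multiplier = 1/(1 − c(1−t) + m) = 1/(1 − 0.58×0.81 + 0.43) = 1/0.9602 ≈ 1.041.
ΔG contributes k·ΔG = (+$549 billion) / 0.9602 ≈ +$571.8 billion.
ΔT of −$260 billion changes first-round spending by −c·ΔT = +$150.8 billion, contributing k·(−c·ΔT) = (+$150.8 billion) / 0.9602 ≈ +$157.1 billion.
Net ΔY = k(ΔG − c·ΔT) = (+$699.8 billion) / 0.9602 ≈ +$728.8 billion.

+$728.8 billion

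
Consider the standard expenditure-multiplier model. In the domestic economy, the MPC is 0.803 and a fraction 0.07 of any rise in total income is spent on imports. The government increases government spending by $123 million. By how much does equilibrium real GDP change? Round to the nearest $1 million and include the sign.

Expenditure multiplier = 1/(1 − c + m) = 1/(1 − 0.803 + 0.07) = 1/0.267 ≈ 3.745.
ΔY = k × ΔG = (+$123 million) / 0.267 ≈ +$461 million.

+$461 million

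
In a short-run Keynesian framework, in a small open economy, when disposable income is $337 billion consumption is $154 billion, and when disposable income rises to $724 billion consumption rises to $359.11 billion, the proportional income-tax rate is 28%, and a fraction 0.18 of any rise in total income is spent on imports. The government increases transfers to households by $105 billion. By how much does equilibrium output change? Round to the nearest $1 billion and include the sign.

MPC = ΔC/ΔYd = (359.11 − 154)/(724 − 337) = 205.11/387 = 0.53.
The transfer change shifts disposable income by +$105 billion, so first-round consumption changes by c·ΔTR = 0.53 × (+$105 billion) = +$55.65 billion.
Expenditure multiplier = 1/(1 − c(1−t) + m) = 1/(1 − 0.53×0.72 + 0.18) = 1/0.7984 ≈ 1.253.
The transfer multiplier is c × k ≈ 0.664, so ΔY = k × (c·ΔTR) = (+$55.65 billion) / 0.7984 ≈ +$70 billion.

+$70 billion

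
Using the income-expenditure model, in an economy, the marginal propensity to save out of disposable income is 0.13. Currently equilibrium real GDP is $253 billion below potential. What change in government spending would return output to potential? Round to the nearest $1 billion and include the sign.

MPC = 1 − MPS = 1 − 0.13 = 0.87.
Spending multiplier = 1/(1 − MPC) = 1/(1 − 0.87) = 1/0.13 ≈ 7.692.
Need ΔY = +$253 billion, so ΔG = ΔY/k = (+$253 billion) × 0.13 ≈ +$33 billion.
The government should increase government spending by $33 billion.

+$33 billion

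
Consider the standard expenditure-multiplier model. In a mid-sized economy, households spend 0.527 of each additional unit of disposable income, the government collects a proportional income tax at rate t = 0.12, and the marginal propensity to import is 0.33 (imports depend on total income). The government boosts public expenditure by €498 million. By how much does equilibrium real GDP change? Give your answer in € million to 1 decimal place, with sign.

Expenditure multiplier = 1/(1 − c(1−t) + m) = 1/(1 − 0.527×0.88 + 0.33) = 1/0.86624 ≈ 1.154.
ΔY = k × ΔG = (+€498 million) / 0.86624 ≈ +€574.9 million.

+€574.9 million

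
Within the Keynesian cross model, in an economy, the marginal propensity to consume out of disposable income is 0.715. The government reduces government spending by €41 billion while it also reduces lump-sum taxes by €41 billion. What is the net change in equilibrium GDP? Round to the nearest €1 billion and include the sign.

−€41 billion

Expenditure multiplier = 1/(1 − MPC) = 1/(1 − 0.715) = 1/0.285 ≈ 3.509.
ΔG contributes k·ΔG = (−€41 billion) / 0.285 ≈ −€143.9 billion.
ΔT of −€41 billion changes first-round spending by −c·ΔT = +€29.315 billion, contributing k·(−c·ΔT) = (+€29.315 billion) / 0.285 ≈ +€102.9 billion.
With ΔG = ΔT and no other leakages, the balanced-budget multiplier is 1, so ΔY = ΔG = −€41 billion.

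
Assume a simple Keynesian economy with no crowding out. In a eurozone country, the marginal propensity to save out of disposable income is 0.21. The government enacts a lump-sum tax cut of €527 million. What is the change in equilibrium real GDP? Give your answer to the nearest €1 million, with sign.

+€1,983 million

MPC = 1 − MPS = 1 − 0.21 = 0.79.
A lump-sum tax change of −€527 million shifts disposable income by +€527 million; first-round consumption changes by −c × ΔT = −0.79 × (−€527 million) = +€416.33 million.
Expenditure multiplier = 1/(1 − MPC) = 1/(1 − 0.79) = 1/0.21 ≈ 4.762.
The tax multiplier is −c × k ≈ −3.762, so ΔY = k × (−c·ΔT) = (+€416.33 million) / 0.21 ≈ +€1,983 million.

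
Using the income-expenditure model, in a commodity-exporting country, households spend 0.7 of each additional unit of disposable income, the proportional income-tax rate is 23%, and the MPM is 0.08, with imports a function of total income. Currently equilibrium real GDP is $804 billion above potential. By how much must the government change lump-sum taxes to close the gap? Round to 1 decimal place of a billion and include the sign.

Spending multiplier = 1/(1 − c(1−t) + m) = 1/(1 − 0.7×0.77 + 0.08) = 1/0.541 ≈ 1.848.
Tax multiplier = −c·k = −0.7/0.541 ≈ −1.294. Need ΔY = −$804 billion, so ΔT = ΔY/(−c·k) = −(−$804 billion) × 0.541 / 0.7 ≈ +$621.4 billion.
The government should raise lump-sum taxes by $621.4 billion.

+$621.4 billion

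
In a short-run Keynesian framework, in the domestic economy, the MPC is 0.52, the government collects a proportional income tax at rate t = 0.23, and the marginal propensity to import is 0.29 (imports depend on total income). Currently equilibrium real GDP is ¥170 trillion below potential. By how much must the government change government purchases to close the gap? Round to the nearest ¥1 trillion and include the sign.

Spending multiplier = 1/(1 − c(1−t) + m) = 1/(1 − 0.52×0.77 + 0.29) = 1/0.8896 ≈ 1.124.
Need ΔY = +¥170 trillion, so ΔG = ΔY/k = (+¥170 trillion) × 0.8896 ≈ +¥151 trillion.
The government should increase government purchases by ¥151 trillion.

+¥151 trillion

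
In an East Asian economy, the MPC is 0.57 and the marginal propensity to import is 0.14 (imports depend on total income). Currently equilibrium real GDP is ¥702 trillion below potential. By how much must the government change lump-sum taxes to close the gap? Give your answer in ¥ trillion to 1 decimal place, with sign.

Spending multiplier = 1/(1 − c + m) = 1/(1 − 0.57 + 0.14) = 1/0.57 ≈ 1.754.
Tax multiplier = −c·k = −0.57/0.57 = −1. Need ΔY = +¥702 trillion, so ΔT = ΔY/(−c·k) = −(+¥702 trillion) × 0.57 / 0.57 = −¥702 trillion.
The government should cut lump-sum taxes by ¥702 trillion.

−¥702.0 trillion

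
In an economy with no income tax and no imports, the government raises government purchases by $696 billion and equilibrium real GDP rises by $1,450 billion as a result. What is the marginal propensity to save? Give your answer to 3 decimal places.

Implied spending multiplier k = ΔY/ΔG = 1,450/696 ≈ 2.0833.
Since k = 1/(1 − MPC), MPC = 1 − 1/k = 1 − ΔG/ΔY = 1 − 696/1,450 = 0.520.
MPS = 1 − MPC = 0.480.

0.480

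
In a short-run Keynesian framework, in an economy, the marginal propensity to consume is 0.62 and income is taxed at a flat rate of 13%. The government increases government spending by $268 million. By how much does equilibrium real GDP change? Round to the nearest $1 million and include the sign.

Government-spending multiplier = 1/(1 − c(1−t)) = 1/(1 − 0.62×0.87) = 1/0.4606 ≈ 2.171.
ΔY = k × ΔG = (+$268 million) / 0.4606 ≈ +$582 million.

+$582 million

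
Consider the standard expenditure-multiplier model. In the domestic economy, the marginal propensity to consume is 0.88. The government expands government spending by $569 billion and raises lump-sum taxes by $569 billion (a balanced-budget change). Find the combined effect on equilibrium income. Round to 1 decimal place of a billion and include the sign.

+$569.0 billion

Expenditure multiplier = 1/(1 − MPC) = 1/(1 − 0.88) = 1/0.12 ≈ 8.333.
ΔG contributes k·ΔG = (+$569 billion) / 0.12 ≈ +$4,741.7 billion.
ΔT of +$569 billion changes first-round spending by −c·ΔT = −$500.72 billion, contributing k·(−c·ΔT) = (−$500.72 billion) / 0.12 ≈ −$4,172.7 billion.
With ΔG = ΔT and no other leakages, the balanced-budget multiplier is 1, so ΔY = ΔG = +$569 billion.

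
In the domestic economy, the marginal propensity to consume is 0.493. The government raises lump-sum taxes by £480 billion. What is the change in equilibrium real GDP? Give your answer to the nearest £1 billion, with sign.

−£467 billion

A lump-sum tax change of +£480 billion shifts disposable income by −£480 billion; first-round consumption changes by −c × ΔT = −0.493 × (+£480 billion) = −£236.64 billion.
Expenditure multiplier = 1/(1 − MPC) = 1/(1 − 0.493) = 1/0.507 ≈ 1.972.
The tax multiplier is −c × k ≈ −0.972, so ΔY = k × (−c·ΔT) = (−£236.64 billion) / 0.507 ≈ −£467 billion.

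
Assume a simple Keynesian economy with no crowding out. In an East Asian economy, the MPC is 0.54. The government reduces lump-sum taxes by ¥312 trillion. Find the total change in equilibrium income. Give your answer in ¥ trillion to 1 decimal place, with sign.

+¥366.3 trillion

A lump-sum tax change of −¥312 trillion shifts disposable income by +¥312 trillion; first-round consumption changes by −c × ΔT = −0.54 × (−¥312 trillion) = +¥168.48 trillion.
Expenditure multiplier = 1/(1 − MPC) = 1/(1 − 0.54) = 1/0.46 ≈ 2.174.
The tax multiplier is −c × k ≈ −1.174, so ΔY = k × (−c·ΔT) = (+¥168.48 trillion) / 0.46 ≈ +¥366.3 trillion.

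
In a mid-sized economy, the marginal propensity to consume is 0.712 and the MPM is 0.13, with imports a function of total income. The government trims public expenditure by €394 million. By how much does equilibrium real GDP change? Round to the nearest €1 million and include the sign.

Spending multiplier = 1/(1 − c + m) = 1/(1 − 0.712 + 0.13) = 1/0.418 ≈ 2.392.
ΔY = k × ΔG = (−€394 million) / 0.418 ≈ −€943 million.

−€943 million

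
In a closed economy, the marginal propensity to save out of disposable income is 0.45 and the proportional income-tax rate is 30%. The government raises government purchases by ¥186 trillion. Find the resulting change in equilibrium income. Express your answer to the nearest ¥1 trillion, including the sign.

MPC = 1 − MPS = 1 − 0.45 = 0.55.
Expenditure multiplier = 1/(1 − c(1−t)) = 1/(1 − 0.55×0.7) = 1/0.615 ≈ 1.626.
ΔY = k × ΔG = (+¥186 trillion) / 0.615 ≈ +¥302 trillion.

+¥302 trillion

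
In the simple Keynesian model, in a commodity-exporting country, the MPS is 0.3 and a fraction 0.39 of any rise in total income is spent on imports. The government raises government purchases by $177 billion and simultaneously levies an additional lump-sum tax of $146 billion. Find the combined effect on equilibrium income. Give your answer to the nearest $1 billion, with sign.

+$108 billion

MPC = 1 − MPS = 1 − 0.3 = 0.7.
Expenditure multiplier = 1/(1 − c + m) = 1/(1 − 0.7 + 0.39) = 1/0.69 ≈ 1.449.
ΔG contributes k·ΔG = (+$177 billion) / 0.69 ≈ +$256.5 billion.
ΔT of +$146 billion changes first-round spending by −c·ΔT = −$102.2 billion, contributing k·(−c·ΔT) = (−$102.2 billion) / 0.69 ≈ −$148.1 billion.
Net ΔY = k(ΔG − c·ΔT) = (+$74.8 billion) / 0.69 ≈ +$108 billion.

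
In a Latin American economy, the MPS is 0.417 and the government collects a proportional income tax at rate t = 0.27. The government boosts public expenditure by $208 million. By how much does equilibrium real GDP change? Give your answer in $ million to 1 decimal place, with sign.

MPC = 1 − MPS = 1 − 0.417 = 0.583.
Expenditure multiplier = 1/(1 − c(1−t)) = 1/(1 − 0.583×0.73) = 1/0.57441 ≈ 1.741.
ΔY = k × ΔG = (+$208 million) / 0.57441 ≈ +$362.1 million.

+$362.1 million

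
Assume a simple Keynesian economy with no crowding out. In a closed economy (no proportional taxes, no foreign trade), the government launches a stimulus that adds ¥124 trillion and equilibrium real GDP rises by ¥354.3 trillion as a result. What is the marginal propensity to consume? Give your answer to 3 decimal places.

Implied spending multiplier k = ΔY/ΔG = 354.3/124 ≈ 2.8573.
Since k = 1/(1 − MPC), MPC = 1 − 1/k = 1 − ΔG/ΔY = 1 − 124/354.3 ≈ 0.650.

0.650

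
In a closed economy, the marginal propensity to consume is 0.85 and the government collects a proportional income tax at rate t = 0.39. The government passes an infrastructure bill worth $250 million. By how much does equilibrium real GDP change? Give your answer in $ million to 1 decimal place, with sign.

Government-spending multiplier = 1/(1 − c(1−t)) = 1/(1 − 0.85×0.61) = 1/0.4815 ≈ 2.077.
ΔY = k × ΔG = (+$250 million) / 0.4815 ≈ +$519.2 million.

+$519.2 million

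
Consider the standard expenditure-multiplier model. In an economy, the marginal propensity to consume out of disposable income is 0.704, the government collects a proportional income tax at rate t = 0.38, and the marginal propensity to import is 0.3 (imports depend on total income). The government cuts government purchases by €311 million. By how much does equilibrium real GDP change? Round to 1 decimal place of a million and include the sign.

−€360.2 million

Expenditure multiplier = 1/(1 − c(1−t) + m) = 1/(1 − 0.704×0.62 + 0.3) = 1/0.86352 ≈ 1.158.
ΔY = k × ΔG = (−€311 million) / 0.86352 ≈ −€360.2 million.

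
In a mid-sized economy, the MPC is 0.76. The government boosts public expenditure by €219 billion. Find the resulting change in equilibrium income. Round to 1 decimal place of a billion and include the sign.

Expenditure multiplier = 1/(1 − MPC) = 1/(1 − 0.76) = 1/0.24 ≈ 4.167.
ΔY = k × ΔG = (+€219 billion) / 0.24 = +€912.5 billion.

+€912.5 billion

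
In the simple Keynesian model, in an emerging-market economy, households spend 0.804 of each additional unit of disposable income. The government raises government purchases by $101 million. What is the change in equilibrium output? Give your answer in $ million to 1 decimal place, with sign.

Government-spending multiplier = 1/(1 − MPC) = 1/(1 − 0.804) = 1/0.196 ≈ 5.102.
ΔY = k × ΔG = (+$101 million) / 0.196 ≈ +$515.3 million.

+$515.3 million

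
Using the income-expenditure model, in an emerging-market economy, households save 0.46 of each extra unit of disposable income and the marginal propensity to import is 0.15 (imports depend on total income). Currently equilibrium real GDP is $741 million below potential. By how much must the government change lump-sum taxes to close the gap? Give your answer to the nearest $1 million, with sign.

−$837 million

MPC = 1 − MPS = 1 − 0.46 = 0.54.
Spending multiplier = 1/(1 − c + m) = 1/(1 − 0.54 + 0.15) = 1/0.61 ≈ 1.639.
Tax multiplier = −c·k = −0.54/0.61 ≈ −0.885. Need ΔY = +$741 million, so ΔT = ΔY/(−c·k) = −(+$741 million) × 0.61 / 0.54 ≈ −$837 million.
The government should cut lump-sum taxes by $837 million.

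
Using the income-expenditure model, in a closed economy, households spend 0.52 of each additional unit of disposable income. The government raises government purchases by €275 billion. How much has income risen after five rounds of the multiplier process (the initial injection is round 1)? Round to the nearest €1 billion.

Round 1 adds ΔG = €275 billion; each later round is MPC = 0.52 times the previous.
After 5 rounds: 275 + 143 + 74.36 + 38.6672 + 20.106944 = ΔG·(1 − c^5)/(1 − c) = 275 × (1 − 0.0380204032)/0.48 ≈ €551 billion.

€551 billion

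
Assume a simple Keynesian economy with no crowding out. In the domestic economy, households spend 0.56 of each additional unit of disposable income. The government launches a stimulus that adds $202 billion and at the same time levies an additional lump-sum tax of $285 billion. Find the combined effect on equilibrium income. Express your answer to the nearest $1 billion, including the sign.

+$96 billion

Expenditure multiplier = 1/(1 − MPC) = 1/(1 − 0.56) = 1/0.44 ≈ 2.273.
ΔG contributes k·ΔG = (+$202 billion) / 0.44 ≈ +$459.1 billion.
ΔT of +$285 billion changes first-round spending by −c·ΔT = −$159.6 billion, contributing k·(−c·ΔT) = (−$159.6 billion) / 0.44 ≈ −$362.7 billion.
Net ΔY = k(ΔG − c·ΔT) = (+$42.4 billion) / 0.44 ≈ +$96 billion.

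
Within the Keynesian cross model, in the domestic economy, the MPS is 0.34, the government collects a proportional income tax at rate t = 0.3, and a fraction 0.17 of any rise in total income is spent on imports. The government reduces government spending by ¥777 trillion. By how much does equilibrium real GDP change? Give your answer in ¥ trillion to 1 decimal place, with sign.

MPC = 1 − MPS = 1 − 0.34 = 0.66.
Expenditure multiplier = 1/(1 − c(1−t) + m) = 1/(1 − 0.66×0.7 + 0.17) = 1/0.708 ≈ 1.412.
ΔY = k × ΔG = (−¥777 trillion) / 0.708 ≈ −¥1,097.5 trillion.

−¥1,097.5 trillion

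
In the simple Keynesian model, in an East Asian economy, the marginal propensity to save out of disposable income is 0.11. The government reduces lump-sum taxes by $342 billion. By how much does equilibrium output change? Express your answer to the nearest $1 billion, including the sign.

MPC = 1 − MPS = 1 − 0.11 = 0.89.
A lump-sum tax change of −$342 billion shifts disposable income by +$342 billion; first-round consumption changes by −c × ΔT = −0.89 × (−$342 billion) = +$304.38 billion.
Expenditure multiplier = 1/(1 − MPC) = 1/(1 − 0.89) = 1/0.11 ≈ 9.091.
The tax multiplier is −c × k ≈ −8.091, so ΔY = k × (−c·ΔT) = (+$304.38 billion) / 0.11 ≈ +$2,767 billion.

+$2,767 billion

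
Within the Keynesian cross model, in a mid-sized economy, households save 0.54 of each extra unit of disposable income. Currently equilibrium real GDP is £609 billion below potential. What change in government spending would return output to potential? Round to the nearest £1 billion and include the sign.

+£329 billion

MPC = 1 − MPS = 1 − 0.54 = 0.46.
Spending multiplier = 1/(1 − MPC) = 1/(1 − 0.46) = 1/0.54 ≈ 1.852.
Need ΔY = +£609 billion, so ΔG = ΔY/k = (+£609 billion) × 0.54 ≈ +£329 billion.
The government should increase government spending by £329 billion.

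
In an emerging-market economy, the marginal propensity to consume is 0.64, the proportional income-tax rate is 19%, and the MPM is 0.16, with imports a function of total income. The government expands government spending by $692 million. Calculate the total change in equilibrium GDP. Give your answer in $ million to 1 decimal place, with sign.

Government-spending multiplier = 1/(1 − c(1−t) + m) = 1/(1 − 0.64×0.81 + 0.16) = 1/0.6416 ≈ 1.559.
ΔY = k × ΔG = (+$692 million) / 0.6416 ≈ +$1,078.6 million.

+$1,078.6 million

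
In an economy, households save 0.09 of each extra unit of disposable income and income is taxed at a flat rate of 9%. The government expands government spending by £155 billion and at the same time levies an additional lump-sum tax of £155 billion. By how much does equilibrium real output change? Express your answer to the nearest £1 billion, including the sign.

MPC = 1 − MPS = 1 − 0.09 = 0.91.
Expenditure multiplier = 1/(1 − c(1−t)) = 1/(1 − 0.91×0.91) = 1/0.1719 ≈ 5.817.
ΔG contributes k·ΔG = (+£155 billion) / 0.1719 ≈ +£901.7 billion.
ΔT of +£155 billion changes first-round spending by −c·ΔT = −£141.05 billion, contributing k·(−c·ΔT) = (−£141.05 billion) / 0.1719 ≈ −£820.5 billion.
Net ΔY = k(ΔG − c·ΔT) = (+£13.95 billion) / 0.1719 ≈ +£81 billion.

+£81 billion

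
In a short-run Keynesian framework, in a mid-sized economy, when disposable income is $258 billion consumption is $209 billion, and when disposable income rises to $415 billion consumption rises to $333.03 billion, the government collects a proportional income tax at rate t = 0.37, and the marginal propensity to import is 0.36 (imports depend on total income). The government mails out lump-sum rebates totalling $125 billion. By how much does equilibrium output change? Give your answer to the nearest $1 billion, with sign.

+$115 billion

MPC = ΔC/ΔYd = (333.03 − 209)/(415 − 258) = 124.03/157 = 0.79.
A lump-sum tax change of −$125 billion shifts disposable income by +$125 billion; first-round consumption changes by −c × ΔT = −0.79 × (−$125 billion) = +$98.75 billion.
Expenditure multiplier = 1/(1 − c(1−t) + m) = 1/(1 − 0.79×0.63 + 0.36) = 1/0.8623 ≈ 1.16.
The tax multiplier is −c × k ≈ −0.916, so ΔY = k × (−c·ΔT) = (+$98.75 billion) / 0.8623 ≈ +$115 billion.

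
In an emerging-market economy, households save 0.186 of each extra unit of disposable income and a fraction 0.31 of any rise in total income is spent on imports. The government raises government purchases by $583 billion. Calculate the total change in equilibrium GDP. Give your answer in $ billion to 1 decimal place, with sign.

+$1,175.4 billion

MPC = 1 − MPS = 1 − 0.186 = 0.814.
Government-spending multiplier = 1/(1 − c + m) = 1/(1 − 0.814 + 0.31) = 1/0.496 ≈ 2.016.
ΔY = k × ΔG = (+$583 billion) / 0.496 ≈ +$1,175.4 billion.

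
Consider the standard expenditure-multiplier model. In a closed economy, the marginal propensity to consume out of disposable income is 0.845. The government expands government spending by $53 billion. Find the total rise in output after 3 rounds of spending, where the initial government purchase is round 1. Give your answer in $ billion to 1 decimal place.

$135.6 billion

Round 1 adds ΔG = $53 billion; each later round is MPC = 0.845 times the previous.
After 3 rounds: 53 + 44.785 + 37.843325 = ΔG·(1 − c^3)/(1 − c) = 53 × (1 − 0.603351125)/0.155 ≈ $135.6 billion.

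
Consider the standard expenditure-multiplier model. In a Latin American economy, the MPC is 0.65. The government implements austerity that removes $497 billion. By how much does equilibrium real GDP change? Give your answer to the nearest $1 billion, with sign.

−$1,420 billion

Spending multiplier = 1/(1 − MPC) = 1/(1 − 0.65) = 1/0.35 ≈ 2.857.
ΔY = k × ΔG = (−$497 billion) / 0.35 = −$1,420 billion.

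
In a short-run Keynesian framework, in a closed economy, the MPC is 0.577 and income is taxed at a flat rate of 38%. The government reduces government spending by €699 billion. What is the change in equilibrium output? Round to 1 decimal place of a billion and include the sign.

−€1,088.3 billion

Spending multiplier = 1/(1 − c(1−t)) = 1/(1 − 0.577×0.62) = 1/0.64226 ≈ 1.557.
ΔY = k × ΔG = (−€699 billion) / 0.64226 ≈ −€1,088.3 billion.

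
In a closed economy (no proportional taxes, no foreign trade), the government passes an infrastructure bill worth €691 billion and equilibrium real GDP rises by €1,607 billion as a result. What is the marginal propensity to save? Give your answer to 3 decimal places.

Implied spending multiplier k = ΔY/ΔG = 1,607/691 ≈ 2.3256.
Since k = 1/(1 − MPC), MPC = 1 − 1/k = 1 − ΔG/ΔY = 1 − 691/1,607 ≈ 0.570.
MPS = 1 − MPC = 0.430.

0.430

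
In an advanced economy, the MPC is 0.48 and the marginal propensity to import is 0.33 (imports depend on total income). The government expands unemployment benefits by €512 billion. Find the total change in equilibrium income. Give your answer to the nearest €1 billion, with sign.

The transfer change shifts disposable income by +€512 billion, so first-round consumption changes by c·ΔTR = 0.48 × (+€512 billion) = +€245.76 billion.
Expenditure multiplier = 1/(1 − c + m) = 1/(1 − 0.48 + 0.33) = 1/0.85 ≈ 1.176.
The transfer multiplier is c × k ≈ 0.565, so ΔY = k × (c·ΔTR) = (+€245.76 billion) / 0.85 ≈ +€289 billion.

+€289 billion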